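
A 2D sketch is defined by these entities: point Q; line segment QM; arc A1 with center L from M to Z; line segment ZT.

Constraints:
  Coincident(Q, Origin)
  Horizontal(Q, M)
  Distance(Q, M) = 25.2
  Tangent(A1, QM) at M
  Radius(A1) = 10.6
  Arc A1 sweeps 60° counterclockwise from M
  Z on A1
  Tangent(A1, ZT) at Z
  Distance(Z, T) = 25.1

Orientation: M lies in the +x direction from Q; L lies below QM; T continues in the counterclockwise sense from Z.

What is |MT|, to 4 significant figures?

34.69

On A1, M sits at bearing 90° from L; a 60° counterclockwise sweep puts Z at bearing 150°, so Z = L + 10.6·(cos 150°, sin 150°) = (16.02, -5.300). Tangency of A1 to ZT means the radius LZ is perpendicular to ZT, so ZT runs along (−sin 150°, cos 150°); with |ZT| = 25.1, T = (3.470, -27.04). Then |MT| = |T − M| = 34.69.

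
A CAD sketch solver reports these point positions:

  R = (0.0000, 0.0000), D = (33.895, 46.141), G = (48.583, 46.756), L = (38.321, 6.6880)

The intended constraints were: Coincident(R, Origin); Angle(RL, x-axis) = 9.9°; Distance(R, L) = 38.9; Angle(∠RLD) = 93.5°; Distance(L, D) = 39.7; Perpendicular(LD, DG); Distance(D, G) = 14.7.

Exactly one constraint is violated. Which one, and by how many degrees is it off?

Perpendicular(LD, DG) — off by 4.00°.

R = (0.00, 0.00) ✓; RL at 9.900° ✓; |RL| = 38.90 ✓; ∠RLD = 93.50° ✓; |LD| = 39.70 ✓; ∠(LD, DG) = 94.00° ✗; |DG| = 14.70 ✓.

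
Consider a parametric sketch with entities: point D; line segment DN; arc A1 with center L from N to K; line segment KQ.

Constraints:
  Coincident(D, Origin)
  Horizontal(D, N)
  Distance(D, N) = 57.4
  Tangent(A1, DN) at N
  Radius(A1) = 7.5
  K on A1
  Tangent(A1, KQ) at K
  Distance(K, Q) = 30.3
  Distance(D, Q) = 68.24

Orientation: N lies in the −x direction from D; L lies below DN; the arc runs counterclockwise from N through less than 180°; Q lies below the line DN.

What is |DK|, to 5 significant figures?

65.312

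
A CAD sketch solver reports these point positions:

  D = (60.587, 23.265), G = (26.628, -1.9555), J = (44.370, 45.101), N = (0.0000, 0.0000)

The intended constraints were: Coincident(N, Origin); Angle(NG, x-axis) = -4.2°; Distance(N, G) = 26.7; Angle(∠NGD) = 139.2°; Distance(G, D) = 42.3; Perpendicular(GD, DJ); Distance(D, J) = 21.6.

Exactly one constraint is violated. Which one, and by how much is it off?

Distance(D, J) = 21.6 — off by 5.60.

N = (0.00, 0.00) ✓; NG at -4.200° ✓; |NG| = 26.70 ✓; ∠NGD = 139.2° ✓; |GD| = 42.30 ✓; ∠(GD, DJ) = 90.00° ✓; |DJ| = 27.20 ✗.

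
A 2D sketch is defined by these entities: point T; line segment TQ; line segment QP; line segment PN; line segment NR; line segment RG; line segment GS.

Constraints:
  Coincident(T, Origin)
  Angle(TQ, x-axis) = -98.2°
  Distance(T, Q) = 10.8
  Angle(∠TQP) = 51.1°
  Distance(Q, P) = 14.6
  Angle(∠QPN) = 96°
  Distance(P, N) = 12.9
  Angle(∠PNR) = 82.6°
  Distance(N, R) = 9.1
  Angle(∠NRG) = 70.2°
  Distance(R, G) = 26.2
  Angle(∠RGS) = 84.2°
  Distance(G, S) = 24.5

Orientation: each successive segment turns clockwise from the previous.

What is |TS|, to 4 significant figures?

32.67

T is at the origin; TQ runs at -98.2° with length 10.8, so Q = (-1.540, -10.69). ∠TQP = 51.1° gives QP at 132.9° from the x-axis; with |QP| = 14.6, P = (-11.48, 0.005543). ∠QPN = 96.0° gives PN at 48.90° from the x-axis; with |PN| = 12.9, N = (-2.999, 9.727). ∠PNR = 82.6° gives NR at -48.50° from the x-axis; with |NR| = 9.1, R = (3.031, 2.911). ∠NRG = 70.2° gives RG at -158.3° from the x-axis; with |RG| = 26.2, G = (-21.31, -6.776). ∠RGS = 84.2° gives GS at 105.9° from the x-axis; with |GS| = 24.5, S = (-28.02, 16.79). Then |TS| = |S − T| = 32.67.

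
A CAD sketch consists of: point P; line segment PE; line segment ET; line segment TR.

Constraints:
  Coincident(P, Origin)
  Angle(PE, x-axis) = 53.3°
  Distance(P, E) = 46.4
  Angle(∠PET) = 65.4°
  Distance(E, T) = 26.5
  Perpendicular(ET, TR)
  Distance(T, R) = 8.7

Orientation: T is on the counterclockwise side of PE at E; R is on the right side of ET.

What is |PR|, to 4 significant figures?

51.39

∠PET = 65.4°, so ET runs at 53.3° + (180° − 65.4°) = 167.9° from the x-axis; with |ET| = 26.5, T = E + 26.5·(cos 167.9°, sin 167.9°) = (1.819, 42.76). ET ⟂ TR; with |TR| = 8.7 on the right of ET, R = T + 8.7·(0.2096, 0.9778) = (3.642, 51.26). Then |PR| = |R − P| = 51.39.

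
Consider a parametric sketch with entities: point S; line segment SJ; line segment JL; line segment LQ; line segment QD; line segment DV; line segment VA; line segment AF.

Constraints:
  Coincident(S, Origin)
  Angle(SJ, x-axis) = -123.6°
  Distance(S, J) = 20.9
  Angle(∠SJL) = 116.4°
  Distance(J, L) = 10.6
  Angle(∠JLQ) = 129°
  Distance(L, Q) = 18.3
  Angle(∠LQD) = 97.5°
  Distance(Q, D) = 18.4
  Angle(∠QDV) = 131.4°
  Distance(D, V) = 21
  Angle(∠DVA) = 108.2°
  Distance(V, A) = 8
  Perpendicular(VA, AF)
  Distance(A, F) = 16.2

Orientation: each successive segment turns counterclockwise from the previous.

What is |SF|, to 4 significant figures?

11.84

S is at the origin; SJ runs at -123.6° with length 20.9, so J = (-11.57, -17.41). ∠SJL = 116.4° gives JL at -60.00° from the x-axis; with |JL| = 10.6, L = (-6.266, -26.59). ∠JLQ = 129.0° gives LQ at -9.000° from the x-axis; with |LQ| = 18.3, Q = (11.81, -29.45). ∠LQD = 97.5° gives QD at 73.50° from the x-axis; with |QD| = 18.4, D = (17.03, -11.81). ∠QDV = 131.4° gives DV at 122.1° from the x-axis; with |DV| = 21.0, V = (5.875, 5.981). ∠DVA = 108.2° gives VA at -166.1° from the x-axis; with |VA| = 8.0, A = (-1.890, 4.059). VA is perpendicular to AF, so AF runs at -76.10°; with |AF| = 16.2, F = (2.001, -11.67). Then |SF| = |F − S| = 11.84.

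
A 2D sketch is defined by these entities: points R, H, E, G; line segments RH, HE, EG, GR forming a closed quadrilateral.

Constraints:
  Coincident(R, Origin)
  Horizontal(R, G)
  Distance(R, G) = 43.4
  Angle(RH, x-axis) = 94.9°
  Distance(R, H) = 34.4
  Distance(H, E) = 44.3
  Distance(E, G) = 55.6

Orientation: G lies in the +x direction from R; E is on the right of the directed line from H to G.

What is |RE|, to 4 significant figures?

14.68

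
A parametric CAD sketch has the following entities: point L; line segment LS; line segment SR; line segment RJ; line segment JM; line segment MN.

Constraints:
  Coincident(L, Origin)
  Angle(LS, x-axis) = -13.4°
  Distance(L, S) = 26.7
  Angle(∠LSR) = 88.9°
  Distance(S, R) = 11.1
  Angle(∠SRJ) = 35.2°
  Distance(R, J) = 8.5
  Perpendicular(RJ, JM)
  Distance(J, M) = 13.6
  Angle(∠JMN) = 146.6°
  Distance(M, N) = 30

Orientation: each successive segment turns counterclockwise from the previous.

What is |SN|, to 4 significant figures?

36.49

L is at the origin; LS runs at -13.4° with length 26.7, so S = (25.97, -6.188). ∠LSR = 88.9° gives SR at 77.70° from the x-axis; with |SR| = 11.1, R = (28.34, 4.658). ∠SRJ = 35.2° gives RJ at -137.5° from the x-axis; with |RJ| = 8.5, J = (22.07, -1.085). RJ ⟂ JM, so JM runs at -47.50°; with |JM| = 13.6, M = (31.26, -11.11). ∠JMN = 146.6° gives MN at -14.10° from the x-axis; with |MN| = 30.0, N = (60.36, -18.42). Then |SN| = |N − S| = 36.49.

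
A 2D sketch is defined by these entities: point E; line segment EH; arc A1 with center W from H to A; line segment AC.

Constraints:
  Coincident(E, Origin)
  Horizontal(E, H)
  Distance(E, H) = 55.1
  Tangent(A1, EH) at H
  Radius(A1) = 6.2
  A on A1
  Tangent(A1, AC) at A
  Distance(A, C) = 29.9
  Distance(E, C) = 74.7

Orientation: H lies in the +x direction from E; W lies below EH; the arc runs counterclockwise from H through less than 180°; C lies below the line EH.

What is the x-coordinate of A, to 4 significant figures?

49.90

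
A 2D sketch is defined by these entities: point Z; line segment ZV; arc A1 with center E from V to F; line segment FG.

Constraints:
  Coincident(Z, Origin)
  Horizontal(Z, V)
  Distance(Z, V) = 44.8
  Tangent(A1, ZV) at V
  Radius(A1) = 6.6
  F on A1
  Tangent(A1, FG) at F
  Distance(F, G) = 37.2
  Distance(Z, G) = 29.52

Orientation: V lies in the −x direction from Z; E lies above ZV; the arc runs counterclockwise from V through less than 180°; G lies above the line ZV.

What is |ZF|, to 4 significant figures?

40.41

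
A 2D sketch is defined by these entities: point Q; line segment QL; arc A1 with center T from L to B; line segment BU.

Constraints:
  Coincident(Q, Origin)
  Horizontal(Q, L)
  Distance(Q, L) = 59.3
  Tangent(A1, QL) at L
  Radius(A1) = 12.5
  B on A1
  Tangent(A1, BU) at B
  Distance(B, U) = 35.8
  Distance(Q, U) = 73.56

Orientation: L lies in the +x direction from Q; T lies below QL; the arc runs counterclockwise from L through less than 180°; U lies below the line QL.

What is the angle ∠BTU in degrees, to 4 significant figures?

70.75°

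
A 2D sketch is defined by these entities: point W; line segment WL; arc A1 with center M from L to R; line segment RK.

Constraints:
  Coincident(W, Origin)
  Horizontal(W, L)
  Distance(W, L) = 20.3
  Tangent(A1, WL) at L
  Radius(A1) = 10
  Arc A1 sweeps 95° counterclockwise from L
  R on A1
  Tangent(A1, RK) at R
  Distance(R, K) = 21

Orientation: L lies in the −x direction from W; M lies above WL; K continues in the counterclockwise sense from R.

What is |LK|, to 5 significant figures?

32.815

W is at the origin; W and L share the same y with |WL| = 20.3 and L on the −x side, so L = (-20.300, 0.0000). Since A1 is tangent to WL there, ML ⟂ WL, so M = L + (0, 10) = (-20.300, 10.000). On A1, L sits at bearing -90° from M; a 95° counterclockwise sweep puts R at bearing 5°, so R = M + 10.0·(cos 5°, sin 5°) = (-10.338, 10.872). The tangent condition forces MR to be normal to RK, so RK runs along (−sin 5°, cos 5°); with |RK| = 21.0, K = (-12.168, 31.792). Then |LK| = |K − L| = 32.815.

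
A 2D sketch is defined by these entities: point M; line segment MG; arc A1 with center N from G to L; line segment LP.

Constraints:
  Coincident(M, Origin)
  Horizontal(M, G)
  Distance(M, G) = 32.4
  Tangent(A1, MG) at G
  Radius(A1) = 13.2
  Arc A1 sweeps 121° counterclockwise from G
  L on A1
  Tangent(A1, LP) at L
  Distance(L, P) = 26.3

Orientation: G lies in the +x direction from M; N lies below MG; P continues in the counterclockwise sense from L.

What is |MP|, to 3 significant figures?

54.9

M is at the origin; M and G share the same y with |MG| = 32.4 and G on the +x side, so G = (32.4, 0.00). The tangent condition forces NG to be normal to MG, so N = G + (0, -13.2) = (32.4, -13.2). On A1, G sits at bearing 90° from N; a 121° counterclockwise sweep puts L at bearing 211°, so L = N + 13.2·(cos 211°, sin 211°) = (21.1, -20.0). Tangency of A1 to LP means the radius NL is perpendicular to LP, so LP runs along (−sin 211°, cos 211°); with |LP| = 26.3, P = (34.6, -42.5). Then |MP| = |P − M| = 54.9.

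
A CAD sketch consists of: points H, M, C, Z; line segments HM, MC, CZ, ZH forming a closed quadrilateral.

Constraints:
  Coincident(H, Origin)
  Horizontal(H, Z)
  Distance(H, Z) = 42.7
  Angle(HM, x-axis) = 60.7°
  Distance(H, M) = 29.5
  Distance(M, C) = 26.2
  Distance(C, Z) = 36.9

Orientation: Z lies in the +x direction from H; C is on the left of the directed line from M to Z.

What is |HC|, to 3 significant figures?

53.0

H is at the origin; HZ is horizontal with |HZ| = 42.7 and Z in +x, so Z = (42.7, 0). HM runs at 60.7° with |HM| = 29.5, so M = (14.4, 25.7). C is determined by |MC| = 26.2 and |CZ| = 36.9 together: it lies at the intersection of circle(M, 26.2) and circle(Z, 36.9). With |MZ| = 38.2, the foot of the radical line on MZ is 10.3 from M and the perpendicular offset is √(26.2² − 10.3²) = 24.1. Taking the left-of-MZ solution: C = (38.3, 36.6).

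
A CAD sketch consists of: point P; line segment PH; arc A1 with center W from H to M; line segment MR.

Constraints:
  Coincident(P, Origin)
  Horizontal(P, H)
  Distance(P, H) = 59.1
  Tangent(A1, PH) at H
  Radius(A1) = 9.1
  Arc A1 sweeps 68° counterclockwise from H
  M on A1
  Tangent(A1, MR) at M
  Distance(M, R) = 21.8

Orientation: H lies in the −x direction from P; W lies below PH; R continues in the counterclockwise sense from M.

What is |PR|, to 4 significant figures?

80.01

P is at the origin; P and H share the same y with |PH| = 59.1 and H on the −x side, so H = (-59.10, 0.000). Since A1 is tangent to PH there, WH ⟂ PH, so W = H + (0, -9.1) = (-59.10, -9.100). On A1, H sits at bearing 90° from W; a 68° counterclockwise sweep puts M at bearing 158°, so M = W + 9.1·(cos 158°, sin 158°) = (-67.54, -5.691). The tangent condition forces WM to be normal to MR, so MR runs along (−sin 158°, cos 158°); with |MR| = 21.8, R = (-75.70, -25.90). Then |PR| = |R − P| = 80.01.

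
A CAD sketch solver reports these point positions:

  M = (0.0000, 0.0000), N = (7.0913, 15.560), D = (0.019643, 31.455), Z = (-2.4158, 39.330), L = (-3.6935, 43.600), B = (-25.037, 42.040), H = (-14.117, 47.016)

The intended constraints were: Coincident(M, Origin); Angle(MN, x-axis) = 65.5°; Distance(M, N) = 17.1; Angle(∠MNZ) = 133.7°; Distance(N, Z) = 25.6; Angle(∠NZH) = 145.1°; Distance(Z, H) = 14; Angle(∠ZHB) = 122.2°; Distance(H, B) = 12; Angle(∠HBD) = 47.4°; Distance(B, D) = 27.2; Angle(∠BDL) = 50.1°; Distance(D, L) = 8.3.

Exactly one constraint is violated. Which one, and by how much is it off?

Distance(D, L) = 8.3 — off by 4.40.

M = (0.00, 0.00) ✓; MN at 65.50° ✓; |MN| = 17.10 ✓; ∠MNZ = 133.7° ✓; |NZ| = 25.60 ✓; ∠NZH = 145.1° ✓; |ZH| = 14.00 ✓; ∠ZHB = 122.2° ✓; |HB| = 12.00 ✓; ∠HBD = 47.40° ✓; |BD| = 27.20 ✓; ∠BDL = 50.10° ✓; |DL| = 12.70 ✗.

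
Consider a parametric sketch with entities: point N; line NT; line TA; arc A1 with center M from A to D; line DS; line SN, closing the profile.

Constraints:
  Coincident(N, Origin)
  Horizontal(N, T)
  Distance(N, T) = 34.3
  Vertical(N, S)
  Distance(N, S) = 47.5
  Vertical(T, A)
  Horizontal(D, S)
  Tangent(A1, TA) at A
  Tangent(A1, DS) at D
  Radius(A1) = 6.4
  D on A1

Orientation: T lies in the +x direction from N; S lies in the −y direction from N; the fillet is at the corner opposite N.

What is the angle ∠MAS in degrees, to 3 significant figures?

10.6°

N is at the origin; N and T share the same y with |NT| = 34.3 and T on the +x side, so T = (34.3, 0.00). N and S share the same x with |NS| = 47.5 and S on the −y side, so S = (0.00, -47.5). The virtual corner opposite N is at (34.3, -47.5). Tangency of A1 to TA means the radius MA is perpendicular to TA and tangency of A1 to DS means the radius MD is perpendicular to DS, with radius 6.4, so the center M sits 6.4 in from both sides at M = (27.9, -41.1). That places the tangent points at A = (34.3, -41.1) on TA and D = (27.9, -47.5) on DS. Then cos ∠MAS = AM·AS / (|AM||AS|), giving 10.6°.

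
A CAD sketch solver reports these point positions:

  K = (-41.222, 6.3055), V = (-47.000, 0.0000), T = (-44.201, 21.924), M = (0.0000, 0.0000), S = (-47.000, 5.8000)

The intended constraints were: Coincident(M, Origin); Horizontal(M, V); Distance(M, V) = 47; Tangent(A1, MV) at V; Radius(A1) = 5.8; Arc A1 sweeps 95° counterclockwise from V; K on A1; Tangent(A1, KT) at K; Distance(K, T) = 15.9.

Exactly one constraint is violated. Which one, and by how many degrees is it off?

Tangent(A1, KT) at K — off by 5.80°.

M = (0.00, 0.00) ✓; M.y = 0.00, V.y = 0.00 ✓; |MV| = 47.00 ✓; ∠(SV, VM) = 90.00° ✓; |SV| = 5.800 ✓; bearing(S→K) − bearing(S→V) = 95.00° ✓; |SK| = 5.800 ✓; ∠(SK, KT) = 84.20° ✗; |KT| = 15.90 ✓.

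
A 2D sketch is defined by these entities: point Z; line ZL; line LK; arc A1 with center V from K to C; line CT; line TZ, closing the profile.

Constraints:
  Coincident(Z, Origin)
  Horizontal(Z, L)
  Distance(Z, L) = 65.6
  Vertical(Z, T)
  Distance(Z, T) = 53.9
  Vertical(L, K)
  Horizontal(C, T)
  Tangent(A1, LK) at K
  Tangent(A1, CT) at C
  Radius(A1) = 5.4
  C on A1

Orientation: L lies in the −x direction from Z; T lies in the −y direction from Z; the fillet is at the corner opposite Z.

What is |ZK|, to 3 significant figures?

81.6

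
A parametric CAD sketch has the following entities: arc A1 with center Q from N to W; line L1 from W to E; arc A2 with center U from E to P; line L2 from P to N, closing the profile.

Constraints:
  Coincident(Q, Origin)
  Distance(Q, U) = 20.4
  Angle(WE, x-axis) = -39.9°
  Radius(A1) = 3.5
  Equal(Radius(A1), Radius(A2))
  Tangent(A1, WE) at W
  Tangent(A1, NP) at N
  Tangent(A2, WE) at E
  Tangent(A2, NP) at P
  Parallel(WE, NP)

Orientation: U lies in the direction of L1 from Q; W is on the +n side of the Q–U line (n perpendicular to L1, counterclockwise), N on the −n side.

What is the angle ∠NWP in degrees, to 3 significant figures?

71.1°

The slot axis is L1's direction at -39.9°, so u = (cos -39.9°, sin -39.9°) = (0.767, -0.641) and n = (−sin -39.9°, cos -39.9°) = (0.641, 0.767). Q is at the origin and U lies 20.4 along u from Q, so U = 20.4·u = (15.7, -13.1). Tangency of A1 to both parallel lines with radius 3.5 puts W and N at Q ± 3.5·n: W = (2.25, 2.69), N = (-2.25, -2.69). Equal radii place E and P the same way about U: E = U + 3.5·n = (17.9, -10.4), P = U − 3.5·n = (13.4, -15.8). Then cos ∠NWP = WN·WP / (|WN||WP|), giving 71.1°.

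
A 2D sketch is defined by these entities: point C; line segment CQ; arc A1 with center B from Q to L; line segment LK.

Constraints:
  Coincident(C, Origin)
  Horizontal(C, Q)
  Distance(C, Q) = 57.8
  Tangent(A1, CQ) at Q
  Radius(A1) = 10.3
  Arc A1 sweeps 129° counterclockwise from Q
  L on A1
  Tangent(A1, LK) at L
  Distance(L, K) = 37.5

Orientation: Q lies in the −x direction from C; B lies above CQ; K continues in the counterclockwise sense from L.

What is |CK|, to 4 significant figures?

86.58

On A1, Q sits at bearing -90° from B; a 129° counterclockwise sweep puts L at bearing 39°, so L = B + 10.3·(cos 39°, sin 39°) = (-49.80, 16.78). Since A1 is tangent to LK there, BL ⟂ LK, so LK runs along (−sin 39°, cos 39°); with |LK| = 37.5, K = (-73.39, 45.92). Then |CK| = |K − C| = 86.58.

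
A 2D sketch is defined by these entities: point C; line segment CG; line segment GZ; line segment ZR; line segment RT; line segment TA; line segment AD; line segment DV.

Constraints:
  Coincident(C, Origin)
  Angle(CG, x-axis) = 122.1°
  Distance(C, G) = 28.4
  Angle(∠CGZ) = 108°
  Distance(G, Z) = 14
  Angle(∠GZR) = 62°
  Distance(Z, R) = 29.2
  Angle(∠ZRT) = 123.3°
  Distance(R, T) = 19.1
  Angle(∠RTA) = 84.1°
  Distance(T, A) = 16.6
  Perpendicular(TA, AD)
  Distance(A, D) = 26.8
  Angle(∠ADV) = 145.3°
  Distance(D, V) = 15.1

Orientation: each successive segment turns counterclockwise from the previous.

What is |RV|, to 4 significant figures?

21.10

C is at the origin; CG runs at 122.1° with length 28.4, so G = (-15.09, 24.06). ∠CGZ = 108.0° gives GZ at -165.9° from the x-axis; with |GZ| = 14.0, Z = (-28.67, 20.65). ∠GZR = 62.0° gives ZR at -47.90° from the x-axis; with |ZR| = 29.2, R = (-9.093, -1.018). ∠ZRT = 123.3° gives RT at 8.800° from the x-axis; with |RT| = 19.1, T = (9.782, 1.904). ∠RTA = 84.1° gives TA at 104.7° from the x-axis; with |TA| = 16.6, A = (5.569, 17.96). The perpendicularity gives AD at right angles to TA, so AD runs at -165.3°; with |AD| = 26.8, D = (-20.35, 11.16). ∠ADV = 145.3° gives DV at -130.6° from the x-axis; with |DV| = 15.1, V = (-30.18, -0.3051). Then |RV| = |V − R| = 21.10.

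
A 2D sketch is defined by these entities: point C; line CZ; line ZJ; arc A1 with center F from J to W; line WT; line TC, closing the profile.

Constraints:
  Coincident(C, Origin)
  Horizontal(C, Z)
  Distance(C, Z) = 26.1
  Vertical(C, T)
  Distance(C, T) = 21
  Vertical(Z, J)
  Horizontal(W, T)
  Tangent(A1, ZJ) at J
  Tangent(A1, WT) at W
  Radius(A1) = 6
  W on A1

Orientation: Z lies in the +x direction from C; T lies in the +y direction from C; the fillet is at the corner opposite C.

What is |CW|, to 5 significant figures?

29.069

The virtual corner opposite C is at (26.100, 21.000). Tangency of A1 to ZJ means the radius FJ is perpendicular to ZJ and the tangent condition forces FW to be normal to WT, with radius 6.0, so the center F sits 6.0 in from both sides at F = (20.100, 15.000). That places the tangent points at J = (26.100, 15.000) on ZJ and W = (20.100, 21.000) on WT. Then |CW| = |W − C| = 29.069.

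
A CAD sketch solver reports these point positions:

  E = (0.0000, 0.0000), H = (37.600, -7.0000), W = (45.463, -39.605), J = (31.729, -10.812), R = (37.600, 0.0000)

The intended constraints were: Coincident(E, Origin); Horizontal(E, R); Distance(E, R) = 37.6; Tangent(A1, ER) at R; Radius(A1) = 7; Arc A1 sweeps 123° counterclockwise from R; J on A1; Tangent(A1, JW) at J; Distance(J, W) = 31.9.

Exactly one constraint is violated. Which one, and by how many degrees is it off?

Tangent(A1, JW) at J — off by 7.49°.

E = (0.00, 0.00) ✓; E.y = 0.00, R.y = 0.00 ✓; |ER| = 37.60 ✓; ∠(HR, RE) = 90.00° ✓; |HR| = 7.000 ✓; bearing(H→J) − bearing(H→R) = 123.0° ✓; |HJ| = 7.000 ✓; ∠(HJ, JW) = 97.49° ✗; |JW| = 31.90 ✓.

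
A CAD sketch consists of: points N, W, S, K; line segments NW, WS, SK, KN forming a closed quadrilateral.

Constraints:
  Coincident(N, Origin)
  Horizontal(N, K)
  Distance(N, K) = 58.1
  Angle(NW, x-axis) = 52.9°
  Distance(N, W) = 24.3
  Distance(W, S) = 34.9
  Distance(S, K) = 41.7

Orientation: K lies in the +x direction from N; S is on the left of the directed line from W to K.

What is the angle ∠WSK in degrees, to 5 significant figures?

76.205°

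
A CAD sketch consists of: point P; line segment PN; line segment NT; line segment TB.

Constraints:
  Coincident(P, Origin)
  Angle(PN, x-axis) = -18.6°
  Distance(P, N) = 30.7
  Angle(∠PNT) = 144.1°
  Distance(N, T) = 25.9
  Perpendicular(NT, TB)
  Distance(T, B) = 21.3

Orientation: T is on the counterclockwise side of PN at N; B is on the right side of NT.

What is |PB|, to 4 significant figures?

64.20

P is at the origin; PN runs at -18.6° with length 30.7, so N = 30.7·(cos -18.6°, sin -18.6°) = (29.10, -9.792). ∠PNT = 144.1°, so NT runs at -18.6° + (180° − 144.1°) = 17.30° from the x-axis; with |NT| = 25.9, T = N + 25.9·(cos 17.30°, sin 17.30°) = (53.82, -2.090). NT is perpendicular to TB; with |TB| = 21.3 on the right of NT, B = T + 21.3·(0.2974, -0.9548) = (60.16, -22.43). Then |PB| = |B − P| = 64.20.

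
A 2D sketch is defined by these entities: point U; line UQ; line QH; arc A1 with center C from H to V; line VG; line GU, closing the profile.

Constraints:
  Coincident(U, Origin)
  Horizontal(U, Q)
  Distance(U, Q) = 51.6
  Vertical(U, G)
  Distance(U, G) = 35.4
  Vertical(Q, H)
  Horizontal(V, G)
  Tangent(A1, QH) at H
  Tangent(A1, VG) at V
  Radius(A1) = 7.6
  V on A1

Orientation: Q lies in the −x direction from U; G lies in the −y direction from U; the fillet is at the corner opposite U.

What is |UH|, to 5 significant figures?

58.612

The virtual corner opposite U is at (-51.600, -35.400). The tangent condition forces CH to be normal to QH and tangency of A1 to VG means the radius CV is perpendicular to VG, with radius 7.6, so the center C sits 7.6 in from both sides at C = (-44.000, -27.800). That places the tangent points at H = (-51.600, -27.800) on QH and V = (-44.000, -35.400) on VG. Then |UH| = |H − U| = 58.612.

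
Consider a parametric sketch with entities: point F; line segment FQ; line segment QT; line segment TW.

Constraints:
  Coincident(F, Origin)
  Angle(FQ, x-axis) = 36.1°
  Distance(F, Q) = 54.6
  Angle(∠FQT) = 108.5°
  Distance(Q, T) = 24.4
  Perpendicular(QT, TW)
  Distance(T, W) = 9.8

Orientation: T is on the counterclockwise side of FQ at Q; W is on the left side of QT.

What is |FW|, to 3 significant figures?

59.2

F is at the origin; FQ runs at 36.1° with length 54.6, so Q = 54.6·(cos 36.1°, sin 36.1°) = (44.1, 32.2). ∠FQT = 108.5°, so QT runs at 36.1° + (180° − 108.5°) = 108° from the x-axis; with |QT| = 24.4, T = Q + 24.4·(cos 108°, sin 108°) = (36.7, 55.4). QT is perpendicular to TW; with |TW| = 9.8 on the left of QT, W = T + 9.8·(-0.953, -0.302) = (27.4, 52.5). Then |FW| = |W − F| = 59.2.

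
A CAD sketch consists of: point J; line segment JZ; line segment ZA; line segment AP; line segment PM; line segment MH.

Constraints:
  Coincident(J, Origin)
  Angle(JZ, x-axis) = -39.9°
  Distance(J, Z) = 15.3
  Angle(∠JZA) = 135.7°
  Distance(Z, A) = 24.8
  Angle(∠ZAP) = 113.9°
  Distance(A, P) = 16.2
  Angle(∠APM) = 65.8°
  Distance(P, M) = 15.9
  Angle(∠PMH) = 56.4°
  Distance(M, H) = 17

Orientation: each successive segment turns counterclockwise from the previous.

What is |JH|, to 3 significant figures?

37.3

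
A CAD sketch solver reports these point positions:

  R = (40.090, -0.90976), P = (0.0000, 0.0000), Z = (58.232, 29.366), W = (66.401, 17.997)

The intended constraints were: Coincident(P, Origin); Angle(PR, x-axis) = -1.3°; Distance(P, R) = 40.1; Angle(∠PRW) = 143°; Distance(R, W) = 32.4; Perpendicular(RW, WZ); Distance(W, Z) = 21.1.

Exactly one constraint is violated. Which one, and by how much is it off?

Distance(W, Z) = 21.1 — off by 7.10.

P = (0.00, 0.00) ✓; PR at -1.300° ✓; |PR| = 40.10 ✓; ∠PRW = 143.0° ✓; |RW| = 32.40 ✓; ∠(RW, WZ) = 90.00° ✓; |WZ| = 14.00 ✗.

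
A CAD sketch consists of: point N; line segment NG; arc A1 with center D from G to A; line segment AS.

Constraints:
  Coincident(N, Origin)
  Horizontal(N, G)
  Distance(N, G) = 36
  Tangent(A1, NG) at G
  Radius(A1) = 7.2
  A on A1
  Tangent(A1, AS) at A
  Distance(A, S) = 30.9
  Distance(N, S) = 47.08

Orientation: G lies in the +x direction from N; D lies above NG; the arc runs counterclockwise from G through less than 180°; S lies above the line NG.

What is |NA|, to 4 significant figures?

43.66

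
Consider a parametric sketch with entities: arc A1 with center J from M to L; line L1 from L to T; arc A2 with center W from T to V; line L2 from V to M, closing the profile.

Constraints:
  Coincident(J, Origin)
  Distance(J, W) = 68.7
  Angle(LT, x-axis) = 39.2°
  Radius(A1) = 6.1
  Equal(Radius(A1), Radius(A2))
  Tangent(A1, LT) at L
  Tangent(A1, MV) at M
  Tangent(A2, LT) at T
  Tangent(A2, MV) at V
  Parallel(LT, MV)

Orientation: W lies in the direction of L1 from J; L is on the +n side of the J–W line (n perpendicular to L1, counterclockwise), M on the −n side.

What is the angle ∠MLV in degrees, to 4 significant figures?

79.93°

The slot axis is L1's direction at 39.2°, so u = (cos 39.2°, sin 39.2°) = (0.7749, 0.6320) and n = (−sin 39.2°, cos 39.2°) = (-0.6320, 0.7749). J is at the origin and W lies 68.7 along u from J, so W = 68.7·u = (53.24, 43.42). Tangency of A1 to both parallel lines with radius 6.1 puts L and M at J ± 6.1·n: L = (-3.855, 4.727), M = (3.855, -4.727). Equal radii place T and V the same way about W: T = W + 6.1·n = (49.38, 48.15), V = W − 6.1·n = (57.09, 38.69). Then cos ∠MLV = LM·LV / (|LM||LV|), giving 79.93°.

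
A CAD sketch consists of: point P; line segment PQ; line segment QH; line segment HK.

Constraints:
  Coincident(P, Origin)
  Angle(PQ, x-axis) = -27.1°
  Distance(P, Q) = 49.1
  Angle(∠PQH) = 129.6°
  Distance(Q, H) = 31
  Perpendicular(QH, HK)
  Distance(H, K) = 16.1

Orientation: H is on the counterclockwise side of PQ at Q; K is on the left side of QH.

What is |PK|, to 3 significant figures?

66.0

P is at the origin; PQ runs at -27.1° with length 49.1, so Q = 49.1·(cos -27.1°, sin -27.1°) = (43.7, -22.4). ∠PQH = 129.6°, so QH runs at -27.1° + (180° − 129.6°) = 23.3° from the x-axis; with |QH| = 31.0, H = Q + 31.0·(cos 23.3°, sin 23.3°) = (72.2, -10.1). QH ⟂ HK; with |HK| = 16.1 on the left of QH, K = H + 16.1·(-0.396, 0.918) = (65.8, 4.68). Then |PK| = |K − P| = 66.0.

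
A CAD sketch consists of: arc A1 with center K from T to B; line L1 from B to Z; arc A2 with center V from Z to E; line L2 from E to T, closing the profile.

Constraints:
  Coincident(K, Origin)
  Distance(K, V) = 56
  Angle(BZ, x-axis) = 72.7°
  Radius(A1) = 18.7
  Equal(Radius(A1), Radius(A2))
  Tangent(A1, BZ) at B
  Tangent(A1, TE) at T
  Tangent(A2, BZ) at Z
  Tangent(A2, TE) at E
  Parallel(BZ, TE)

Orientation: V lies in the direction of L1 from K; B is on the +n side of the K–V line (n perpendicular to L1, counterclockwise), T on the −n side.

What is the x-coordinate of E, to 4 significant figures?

34.51

The slot axis is L1's direction at 72.7°, so u = (cos 72.7°, sin 72.7°) = (0.2974, 0.9548) and n = (−sin 72.7°, cos 72.7°) = (-0.9548, 0.2974). K is at the origin and V lies 56.0 along u from K, so V = 56.0·u = (16.65, 53.47). Tangency of A1 to both parallel lines with radius 18.7 puts B and T at K ± 18.7·n: B = (-17.85, 5.561), T = (17.85, -5.561). Equal radii place Z and E the same way about V: Z = V + 18.7·n = (-1.201, 59.03), E = V − 18.7·n = (34.51, 47.91). So E.x = 34.51.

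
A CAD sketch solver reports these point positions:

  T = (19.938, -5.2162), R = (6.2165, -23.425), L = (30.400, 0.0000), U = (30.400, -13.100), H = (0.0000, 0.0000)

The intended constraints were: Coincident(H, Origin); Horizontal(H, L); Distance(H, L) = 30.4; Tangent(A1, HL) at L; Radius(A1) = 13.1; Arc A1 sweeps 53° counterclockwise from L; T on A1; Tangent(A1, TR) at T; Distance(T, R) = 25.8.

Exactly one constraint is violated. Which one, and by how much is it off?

Distance(T, R) = 25.8 — off by 3.00.

H = (0.00, 0.00) ✓; H.y = 0.00, L.y = 0.00 ✓; |HL| = 30.40 ✓; ∠(UL, LH) = 90.00° ✓; |UL| = 13.10 ✓; bearing(U→T) − bearing(U→L) = 53.00° ✓; |UT| = 13.10 ✓; ∠(UT, TR) = 90.00° ✓; |TR| = 22.80 ✗.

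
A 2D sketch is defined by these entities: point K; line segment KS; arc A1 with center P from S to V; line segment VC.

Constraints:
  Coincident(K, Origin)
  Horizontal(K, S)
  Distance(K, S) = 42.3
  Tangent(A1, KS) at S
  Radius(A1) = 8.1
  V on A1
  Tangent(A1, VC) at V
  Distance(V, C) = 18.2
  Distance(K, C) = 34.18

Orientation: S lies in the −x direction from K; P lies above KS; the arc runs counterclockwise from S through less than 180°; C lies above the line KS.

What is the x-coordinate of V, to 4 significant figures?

-35.02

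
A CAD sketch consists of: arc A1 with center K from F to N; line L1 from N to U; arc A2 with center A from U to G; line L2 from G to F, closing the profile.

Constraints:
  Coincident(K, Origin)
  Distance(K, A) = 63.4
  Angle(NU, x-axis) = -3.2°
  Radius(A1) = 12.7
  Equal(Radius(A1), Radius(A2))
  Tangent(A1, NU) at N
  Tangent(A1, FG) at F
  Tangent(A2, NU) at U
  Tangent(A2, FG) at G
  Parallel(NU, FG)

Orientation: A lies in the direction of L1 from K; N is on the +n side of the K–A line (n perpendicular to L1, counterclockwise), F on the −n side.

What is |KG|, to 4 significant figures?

64.66

Tangency of A1 to both parallel lines with radius 12.7 puts N and F at K ± 12.7·n: N = (0.7089, 12.68), F = (-0.7089, -12.68). Equal radii place U and G the same way about A: U = A + 12.7·n = (64.01, 9.141), G = A − 12.7·n = (62.59, -16.22). Then |KG| = |G − K| = 64.66.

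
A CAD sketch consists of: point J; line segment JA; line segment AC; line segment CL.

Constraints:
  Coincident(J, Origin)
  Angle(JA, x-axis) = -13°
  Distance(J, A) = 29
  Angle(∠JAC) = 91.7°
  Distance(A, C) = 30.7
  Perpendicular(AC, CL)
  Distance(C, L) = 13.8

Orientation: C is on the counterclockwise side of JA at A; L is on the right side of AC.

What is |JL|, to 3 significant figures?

53.2

J is at the origin; JA runs at -13.0° with length 29.0, so A = 29.0·(cos -13.0°, sin -13.0°) = (28.3, -6.52). ∠JAC = 91.7°, so AC runs at -13.0° + (180° − 91.7°) = 75.3° from the x-axis; with |AC| = 30.7, C = A + 30.7·(cos 75.3°, sin 75.3°) = (36.0, 23.2). The perpendicularity gives CL at right angles to AC; with |CL| = 13.8 on the right of AC, L = C + 13.8·(0.967, -0.254) = (49.4, 19.7). Then |JL| = |L − J| = 53.2.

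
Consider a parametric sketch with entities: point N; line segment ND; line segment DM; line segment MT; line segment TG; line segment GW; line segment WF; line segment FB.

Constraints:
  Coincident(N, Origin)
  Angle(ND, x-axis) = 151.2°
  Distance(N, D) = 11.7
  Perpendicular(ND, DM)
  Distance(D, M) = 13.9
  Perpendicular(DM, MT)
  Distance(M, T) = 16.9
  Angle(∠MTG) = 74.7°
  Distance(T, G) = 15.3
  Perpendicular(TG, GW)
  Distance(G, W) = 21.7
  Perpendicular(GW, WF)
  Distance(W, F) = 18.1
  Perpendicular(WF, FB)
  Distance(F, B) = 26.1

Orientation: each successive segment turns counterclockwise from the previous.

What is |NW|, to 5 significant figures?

20.359

N is at the origin; ND runs at 151.2° with length 11.7, so D = (-10.253, 5.6365). The perpendicularity gives DM at right angles to ND, so DM runs at -118.80°; with |DM| = 13.9, M = (-16.949, -6.5441). DM ⟂ MT, so MT runs at -28.800°; with |MT| = 16.9, T = (-2.1396, -14.686). ∠MTG = 74.7° gives TG at 76.500° from the x-axis; with |TG| = 15.3, G = (1.4321, 0.19148). TG ⟂ GW, so GW runs at 166.50°; with |GW| = 21.7, W = (-19.668, 5.2572). Then |NW| = |W − N| = 20.359.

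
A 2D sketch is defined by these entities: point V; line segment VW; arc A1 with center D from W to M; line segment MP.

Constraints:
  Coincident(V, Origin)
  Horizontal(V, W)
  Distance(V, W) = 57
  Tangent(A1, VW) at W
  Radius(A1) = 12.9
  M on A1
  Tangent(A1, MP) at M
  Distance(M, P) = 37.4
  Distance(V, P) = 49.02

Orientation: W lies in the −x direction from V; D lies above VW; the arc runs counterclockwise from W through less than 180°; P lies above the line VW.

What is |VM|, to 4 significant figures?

46.09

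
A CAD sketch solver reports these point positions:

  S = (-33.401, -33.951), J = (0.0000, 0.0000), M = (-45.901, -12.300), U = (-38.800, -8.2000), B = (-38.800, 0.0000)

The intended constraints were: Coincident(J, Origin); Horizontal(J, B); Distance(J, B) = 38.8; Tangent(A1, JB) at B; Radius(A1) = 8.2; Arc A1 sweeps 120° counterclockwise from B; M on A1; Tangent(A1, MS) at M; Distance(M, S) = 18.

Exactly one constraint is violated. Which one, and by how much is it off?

Distance(M, S) = 18 — off by 7.00.

J = (0.00, 0.00) ✓; J.y = 0.00, B.y = 0.00 ✓; |JB| = 38.80 ✓; ∠(UB, BJ) = 90.00° ✓; |UB| = 8.200 ✓; bearing(U→M) − bearing(U→B) = 120.0° ✓; |UM| = 8.200 ✓; ∠(UM, MS) = 90.00° ✓; |MS| = 25.00 ✗.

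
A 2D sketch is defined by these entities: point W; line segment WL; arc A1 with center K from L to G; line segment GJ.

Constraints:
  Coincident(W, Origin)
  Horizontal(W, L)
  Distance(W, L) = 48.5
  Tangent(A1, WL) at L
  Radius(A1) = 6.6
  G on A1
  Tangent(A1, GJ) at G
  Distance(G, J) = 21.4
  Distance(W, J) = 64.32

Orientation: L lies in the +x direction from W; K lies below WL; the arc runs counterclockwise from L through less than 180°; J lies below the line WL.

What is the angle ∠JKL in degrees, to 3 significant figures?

153°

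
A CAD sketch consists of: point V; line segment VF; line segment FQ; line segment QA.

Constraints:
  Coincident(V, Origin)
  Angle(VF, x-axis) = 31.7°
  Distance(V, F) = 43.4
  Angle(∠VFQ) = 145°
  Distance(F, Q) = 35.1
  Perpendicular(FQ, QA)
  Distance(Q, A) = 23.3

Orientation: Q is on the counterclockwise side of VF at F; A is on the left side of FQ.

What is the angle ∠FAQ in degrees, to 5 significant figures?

56.423°

V is at the origin; VF runs at 31.7° with length 43.4, so F = 43.4·(cos 31.7°, sin 31.7°) = (36.925, 22.805). ∠VFQ = 145.0°, so FQ runs at 31.7° + (180° − 145.0°) = 66.700° from the x-axis; with |FQ| = 35.1, Q = F + 35.1·(cos 66.700°, sin 66.700°) = (50.809, 55.043). FQ is perpendicular to QA; with |QA| = 23.3 on the left of FQ, A = Q + 23.3·(-0.91845, 0.39555) = (29.409, 64.259). Then cos ∠FAQ = AF·AQ / (|AF||AQ|), giving 56.423°.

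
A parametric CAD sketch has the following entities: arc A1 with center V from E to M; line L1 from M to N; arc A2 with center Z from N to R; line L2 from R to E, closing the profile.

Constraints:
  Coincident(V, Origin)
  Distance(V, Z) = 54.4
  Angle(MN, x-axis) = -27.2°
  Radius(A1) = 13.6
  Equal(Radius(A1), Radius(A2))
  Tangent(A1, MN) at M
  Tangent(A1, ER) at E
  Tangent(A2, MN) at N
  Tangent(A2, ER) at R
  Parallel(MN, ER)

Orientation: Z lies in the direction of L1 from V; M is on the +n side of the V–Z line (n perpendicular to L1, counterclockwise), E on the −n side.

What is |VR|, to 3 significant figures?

56.1

Tangency of A1 to both parallel lines with radius 13.6 puts M and E at V ± 13.6·n: M = (6.22, 12.1), E = (-6.22, -12.1). Equal radii place N and R the same way about Z: N = Z + 13.6·n = (54.6, -12.8), R = Z − 13.6·n = (42.2, -37.0). Then |VR| = |R − V| = 56.1.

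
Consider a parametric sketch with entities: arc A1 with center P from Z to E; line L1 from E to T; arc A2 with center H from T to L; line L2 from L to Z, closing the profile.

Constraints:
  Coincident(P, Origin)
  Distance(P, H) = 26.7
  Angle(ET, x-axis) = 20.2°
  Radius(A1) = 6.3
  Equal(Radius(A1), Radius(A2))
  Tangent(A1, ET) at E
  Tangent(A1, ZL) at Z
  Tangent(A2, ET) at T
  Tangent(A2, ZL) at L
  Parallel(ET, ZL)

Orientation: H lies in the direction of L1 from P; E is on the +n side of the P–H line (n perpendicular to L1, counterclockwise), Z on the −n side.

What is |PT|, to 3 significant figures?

27.4

Tangency of A1 to both parallel lines with radius 6.3 puts E and Z at P ± 6.3·n: E = (-2.18, 5.91), Z = (2.18, -5.91). Equal radii place T and L the same way about H: T = H + 6.3·n = (22.9, 15.1), L = H − 6.3·n = (27.2, 3.31). Then |PT| = |T − P| = 27.4.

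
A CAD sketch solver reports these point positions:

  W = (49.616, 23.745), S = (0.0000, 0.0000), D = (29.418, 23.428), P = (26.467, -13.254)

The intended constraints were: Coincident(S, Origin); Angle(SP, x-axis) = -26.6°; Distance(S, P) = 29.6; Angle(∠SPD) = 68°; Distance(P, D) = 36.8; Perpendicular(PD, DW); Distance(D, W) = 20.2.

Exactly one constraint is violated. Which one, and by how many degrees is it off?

Perpendicular(PD, DW) — off by 5.50°.

S = (0.00, 0.00) ✓; SP at -26.60° ✓; |SP| = 29.60 ✓; ∠SPD = 68.00° ✓; |PD| = 36.80 ✓; ∠(PD, DW) = 84.50° ✗; |DW| = 20.20 ✓.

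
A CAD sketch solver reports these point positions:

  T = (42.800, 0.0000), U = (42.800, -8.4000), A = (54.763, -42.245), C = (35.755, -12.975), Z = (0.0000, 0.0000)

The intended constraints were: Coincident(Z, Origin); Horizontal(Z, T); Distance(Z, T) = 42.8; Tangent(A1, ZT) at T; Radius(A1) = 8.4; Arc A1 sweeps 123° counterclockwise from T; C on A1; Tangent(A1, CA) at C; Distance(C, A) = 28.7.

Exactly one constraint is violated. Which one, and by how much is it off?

Distance(C, A) = 28.7 — off by 6.20.

Z = (0.00, 0.00) ✓; Z.y = 0.00, T.y = 0.00 ✓; |ZT| = 42.80 ✓; ∠(UT, TZ) = 90.00° ✓; |UT| = 8.400 ✓; bearing(U→C) − bearing(U→T) = 123.0° ✓; |UC| = 8.400 ✓; ∠(UC, CA) = 90.00° ✓; |CA| = 34.90 ✗.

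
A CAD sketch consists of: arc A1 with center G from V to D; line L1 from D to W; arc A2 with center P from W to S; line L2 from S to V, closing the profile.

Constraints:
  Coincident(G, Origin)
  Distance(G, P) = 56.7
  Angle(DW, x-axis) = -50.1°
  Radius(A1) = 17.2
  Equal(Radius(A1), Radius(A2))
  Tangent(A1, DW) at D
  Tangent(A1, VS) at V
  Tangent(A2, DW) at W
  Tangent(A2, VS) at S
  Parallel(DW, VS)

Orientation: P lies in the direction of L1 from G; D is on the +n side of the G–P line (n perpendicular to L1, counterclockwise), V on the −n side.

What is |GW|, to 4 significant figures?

59.25

The slot axis is L1's direction at -50.1°, so u = (cos -50.1°, sin -50.1°) = (0.6414, -0.7672) and n = (−sin -50.1°, cos -50.1°) = (0.7672, 0.6414). G is at the origin and P lies 56.7 along u from G, so P = 56.7·u = (36.37, -43.50). Tangency of A1 to both parallel lines with radius 17.2 puts D and V at G ± 17.2·n: D = (13.20, 11.03), V = (-13.20, -11.03). Equal radii place W and S the same way about P: W = P + 17.2·n = (49.57, -32.47), S = P − 17.2·n = (23.17, -54.53). Then |GW| = |W − G| = 59.25.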